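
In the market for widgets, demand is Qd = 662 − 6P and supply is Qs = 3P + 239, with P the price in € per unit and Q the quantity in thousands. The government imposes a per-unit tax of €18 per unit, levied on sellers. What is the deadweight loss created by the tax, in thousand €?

Deadweight loss = €324 thousand.

Without the tax, 662 − 6P = 3P + 239 gives 9P = 423, so P* = €47 and Q* = 380.
With the tax collected from sellers, supply shifts: Qs = 3(P − 18) + 239.
New equilibrium: buyers pay €53, sellers receive €35, Q = 344. (Wedge: Pb − Ps = 18.)
Quantity falls by |ΔQ| = |380 − 344| = 36.
DWL = ½ · t · |ΔQ| = ½ · 18 · 36 = €324.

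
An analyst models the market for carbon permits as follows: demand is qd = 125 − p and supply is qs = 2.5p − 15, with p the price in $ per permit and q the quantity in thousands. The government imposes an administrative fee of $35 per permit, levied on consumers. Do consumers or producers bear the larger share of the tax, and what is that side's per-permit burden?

Consumers bear the larger share: $25 per permit.

Before the tax: set 125 − p = 2.5p − 15 → p* = $40, q* = 85.
With the tax collected from consumers, demand (in seller-price terms) shifts: qd = 125 − (p + 35).
Solving gives q = 60 with consumers paying $65 and producers receiving $30 (the $35 wedge).
Per-permit burden: consumers $25, producers $10.
Consumers take the larger share because demand is less price-elastic here (demand slope 1 vs supply slope 2.5).
The less price-elastic side of the market bears the larger share of a per-unit tax.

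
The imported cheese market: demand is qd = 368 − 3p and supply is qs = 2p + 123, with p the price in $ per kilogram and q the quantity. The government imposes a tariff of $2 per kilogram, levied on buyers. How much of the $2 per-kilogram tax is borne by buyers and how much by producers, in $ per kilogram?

Without the tax, 368 − 3p = 2p + 123 gives 5p = 245, so p* = $49 and q* = 221.
With the tax collected from buyers, demand (in seller-price terms) shifts: qd = 368 − 3(p + 2).
Solving gives q = 218.6 with buyers paying $49.8 and producers receiving $47.8 (the $2 wedge).
Burden on buyers: $0.8; on producers: $1.2. (They sum to $2.)
The less price-elastic side of the market bears the larger share of a per-unit tax.

Buyers bear $0.8 per kilogram; producers bear $1.2 per kilogram.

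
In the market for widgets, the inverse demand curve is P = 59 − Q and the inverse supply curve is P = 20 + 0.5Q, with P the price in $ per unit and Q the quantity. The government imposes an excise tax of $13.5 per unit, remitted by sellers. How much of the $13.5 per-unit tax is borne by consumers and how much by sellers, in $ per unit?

Consumers bear $9 per unit; sellers bear $4.5 per unit.

Inverting to Q(P) form: Qd = 59 − P; Qs = 2P − 40.
Without the tax, 59 − P = 2P − 40 gives 3P = 99, so P* = $33 and Q* = 26.
With the tax collected from sellers, supply shifts: Qs = 2(P − 13.5) − 40.
New equilibrium: consumers pay $42, sellers receive $28.5, Q = 17. (Wedge: Pb − Ps = 13.5.)
Burden on consumers: $9; on sellers: $4.5. (They sum to $13.5.)
The less price-elastic side of the market bears the larger share of a per-unit tax.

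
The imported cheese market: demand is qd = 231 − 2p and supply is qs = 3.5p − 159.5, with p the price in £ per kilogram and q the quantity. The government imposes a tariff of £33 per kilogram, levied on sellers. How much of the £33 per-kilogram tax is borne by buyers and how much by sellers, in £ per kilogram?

Before the tax: set 231 − 2p = 3.5p − 159.5 → p* = £71, q* = 89.
With the tax collected from sellers, supply shifts: qs = 3.5(p − 33) − 159.5.
New equilibrium: buyers pay £92, sellers receive £59, q = 47. (Wedge: pb − ps = 33.)
Burden on buyers: £21; on sellers: £12. (They sum to £33.)

Buyers bear £21 per kilogram; sellers bear £12 per kilogram.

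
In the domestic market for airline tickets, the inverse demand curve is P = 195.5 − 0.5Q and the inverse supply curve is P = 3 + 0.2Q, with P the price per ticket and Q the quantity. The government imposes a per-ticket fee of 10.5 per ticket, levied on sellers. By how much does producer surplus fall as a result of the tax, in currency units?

Rewrite in direct form: Qd = 391 − 2P and Qs = 5P − 15.
Without the tax, 391 − 2P = 5P − 15 gives 7P = 406, so P* = 58 and Q* = 275.
With the tax collected from sellers, supply shifts: Qs = 5(P − 10.5) − 15.
New equilibrium: consumers pay 65.5, sellers receive 55, Q = 260. (Wedge: Pb − Ps = 10.5.)
ΔPS is the trapezoid between Q = 260 and Q = 275 of height 3: ½ · (275 + 260) · 3 = 802.5.

Producer surplus falls by 802.5.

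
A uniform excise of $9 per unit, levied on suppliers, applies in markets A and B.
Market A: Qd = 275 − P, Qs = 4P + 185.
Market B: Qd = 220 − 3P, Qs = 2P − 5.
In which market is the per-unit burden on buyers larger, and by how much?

Market A: pre-tax P* = $18, Q* = 257; post-tax Q = 249.8; per-unit burden on buyers = $7.2.
Market B: pre-tax P* = $45, Q* = 85; post-tax Q = 74.2; per-unit burden on buyers = $3.6.
Difference: $7.2 vs $3.6 → market A is larger by $3.6.

Market A, by $3.6.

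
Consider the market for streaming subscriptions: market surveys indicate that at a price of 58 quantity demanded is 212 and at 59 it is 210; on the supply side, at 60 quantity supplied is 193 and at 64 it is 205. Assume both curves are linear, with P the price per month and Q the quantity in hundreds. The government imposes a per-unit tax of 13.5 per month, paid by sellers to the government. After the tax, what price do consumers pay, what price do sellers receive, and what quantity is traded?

Consumers pay 71.1; sellers receive 57.6; quantity = 185.8.

Demand slope: (210 − 212)/(59 − 58) = -2, so Qd = 328 − 2P.
Supply slope: (205 − 193)/(64 − 60) = 3, so Qs = 3P + 13.
Without the tax, 328 − 2P = 3P + 13 gives 5P = 315, so P* = 63 and Q* = 202.
With the tax collected from sellers, supply shifts: Qs = 3(P − 13.5) + 13.
Solving gives Q = 185.8 with consumers paying 71.1 and sellers receiving 57.6 (the 13.5 wedge).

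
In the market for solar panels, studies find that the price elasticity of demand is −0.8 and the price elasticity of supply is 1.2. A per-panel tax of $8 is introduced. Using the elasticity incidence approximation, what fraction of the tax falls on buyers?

Incidence ratio: buyers' share ≈ εs / (εs + |εd|) = 1.2 / (1.2 + 0.8) = 0.6.
Supply is the more elastic side, so buyers bear the larger share.

Buyers' share ≈ 0.6.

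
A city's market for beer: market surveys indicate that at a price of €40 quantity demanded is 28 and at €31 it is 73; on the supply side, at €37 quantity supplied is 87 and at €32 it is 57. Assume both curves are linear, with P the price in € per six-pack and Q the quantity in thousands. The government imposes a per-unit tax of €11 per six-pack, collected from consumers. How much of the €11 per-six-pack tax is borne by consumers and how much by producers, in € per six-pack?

Demand slope: (73 − 28)/(31 − 40) = -5, so Qd = 228 − 5P.
Supply slope: (57 − 87)/(32 − 37) = 6, so Qs = 6P − 135.
Without the tax, 228 − 5P = 6P − 135 gives 11P = 363, so P* = €33 and Q* = 63.
With the tax collected from consumers, demand (in seller-price terms) shifts: Qd = 228 − 5(P + 11).
Solving gives Q = 33 with consumers paying €39 and producers receiving €28 (the €11 wedge).
Burden on consumers: €6; on producers: €5. (They sum to €11.)

Consumers bear €6 per six-pack; producers bear €5 per six-pack.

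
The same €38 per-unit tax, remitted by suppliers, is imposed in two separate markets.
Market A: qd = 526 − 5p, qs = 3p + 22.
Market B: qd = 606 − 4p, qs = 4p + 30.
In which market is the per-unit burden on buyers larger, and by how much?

Market B, by €4.75.

Market A: pre-tax p* = €63, q* = 211; post-tax q = 139.75; per-unit burden on buyers = €14.25.
Market B: pre-tax p* = €72, q* = 318; post-tax q = 242; per-unit burden on buyers = €19.
Difference: €14.25 vs €19 → market B is larger by €4.75.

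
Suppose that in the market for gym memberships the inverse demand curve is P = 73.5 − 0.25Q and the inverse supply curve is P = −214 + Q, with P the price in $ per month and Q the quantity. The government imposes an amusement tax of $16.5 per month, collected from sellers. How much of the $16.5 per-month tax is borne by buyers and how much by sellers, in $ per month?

Rewrite in direct form: Qd = 294 − 4P and Qs = P + 214.
Before the tax: set 294 − 4P = P + 214 → P* = $16, Q* = 230.
With the tax collected from sellers, supply shifts: Qs = (P − 16.5) + 214.
Solving gives Q = 216.8 with buyers paying $19.3 and sellers receiving $2.8 (the $16.5 wedge).
Burden on buyers: $3.3; on sellers: $13.2. (They sum to $16.5.)
The less price-elastic side of the market bears the larger share of a per-unit tax.

Buyers bear $3.3 per month; sellers bear $13.2 per month.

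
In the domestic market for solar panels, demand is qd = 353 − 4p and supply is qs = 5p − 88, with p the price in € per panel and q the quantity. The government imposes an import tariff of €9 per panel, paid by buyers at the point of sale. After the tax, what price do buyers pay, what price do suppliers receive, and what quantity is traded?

Without the tax, 353 − 4p = 5p − 88 gives 9p = 441, so p* = €49 and q* = 157.
With the tax collected from buyers, demand (in seller-price terms) shifts: qd = 353 − 4(p + 9).
New equilibrium: buyers pay €54, suppliers receive €45, q = 137. (Wedge: pb − ps = 9.)

Buyers pay €54; suppliers receive €45; quantity = 137.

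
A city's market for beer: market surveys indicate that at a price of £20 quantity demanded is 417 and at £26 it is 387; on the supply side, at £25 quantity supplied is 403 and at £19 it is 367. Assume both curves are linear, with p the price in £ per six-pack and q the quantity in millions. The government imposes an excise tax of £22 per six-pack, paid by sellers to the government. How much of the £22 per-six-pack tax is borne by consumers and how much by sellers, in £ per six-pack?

Consumers bear £12 per six-pack; sellers bear £10 per six-pack.

Demand slope: (387 − 417)/(26 − 20) = -5, so qd = 517 − 5p.
Supply slope: (367 − 403)/(19 − 25) = 6, so qs = 6p + 253.
Without the tax, 517 − 5p = 6p + 253 gives 11p = 264, so p* = £24 and q* = 397.
With the tax collected from sellers, supply shifts: qs = 6(p − 22) + 253.
Solving gives q = 337 with consumers paying £36 and sellers receiving £14 (the £22 wedge).
Burden on consumers: £12; on sellers: £10. (They sum to £22.)
The less price-elastic side of the market bears the larger share of a per-unit tax.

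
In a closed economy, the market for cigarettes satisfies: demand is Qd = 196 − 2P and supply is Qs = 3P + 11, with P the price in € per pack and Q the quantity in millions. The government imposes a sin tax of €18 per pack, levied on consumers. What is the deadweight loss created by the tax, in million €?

Without the tax, 196 − 2P = 3P + 11 gives 5P = 185, so P* = €37 and Q* = 122.
With the tax collected from consumers, demand (in seller-price terms) shifts: Qd = 196 − 2(P + 18).
Solving gives Q = 100.4 with consumers paying €47.8 and sellers receiving €29.8 (the €18 wedge).
Quantity falls by |ΔQ| = |122 − 100.4| = 21.6.
DWL = ½ · t · |ΔQ| = ½ · 18 · 21.6 = €194.4.

Deadweight loss = €194.4 million.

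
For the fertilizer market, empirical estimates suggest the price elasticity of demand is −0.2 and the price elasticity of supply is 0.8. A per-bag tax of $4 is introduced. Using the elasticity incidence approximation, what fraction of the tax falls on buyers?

Buyers' share ≈ 0.8.

Incidence ratio: buyers' share ≈ εs / (εs + |εd|) = 0.8 / (0.8 + 0.2) = 0.8.
Supply is the more elastic side, so buyers bear the larger share.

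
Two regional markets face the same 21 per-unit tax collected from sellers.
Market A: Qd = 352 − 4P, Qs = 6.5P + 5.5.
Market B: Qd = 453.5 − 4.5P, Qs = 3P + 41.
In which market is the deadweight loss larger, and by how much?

Market A, by 149.1.

Market A: pre-tax P* = 33, Q* = 220; post-tax Q = 168; deadweight loss = 546.
Market B: pre-tax P* = 55, Q* = 206; post-tax Q = 168.2; deadweight loss = 396.9.
Difference: 546 vs 396.9 → market A is larger by 149.1.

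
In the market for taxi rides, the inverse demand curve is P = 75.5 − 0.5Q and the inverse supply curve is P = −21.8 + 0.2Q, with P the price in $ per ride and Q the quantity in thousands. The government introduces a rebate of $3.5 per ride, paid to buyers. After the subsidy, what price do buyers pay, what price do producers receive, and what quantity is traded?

Rewrite in direct form: Qd = 151 − 2P and Qs = 5P + 109.
Without the subsidy, 151 − 2P = 5P + 109 gives 7P = 42, so P* = $6 and Q* = 139.
With a per-unit subsidy paid to buyers, each effectively pays P − 3.5, so demand becomes Qd = 151 − 2(P − 3.5).
Solving gives Q = 144 with buyers paying $3.5 and producers receiving $7 (the $3.5 wedge).

Buyers pay $3.5; producers receive $7; quantity = 144.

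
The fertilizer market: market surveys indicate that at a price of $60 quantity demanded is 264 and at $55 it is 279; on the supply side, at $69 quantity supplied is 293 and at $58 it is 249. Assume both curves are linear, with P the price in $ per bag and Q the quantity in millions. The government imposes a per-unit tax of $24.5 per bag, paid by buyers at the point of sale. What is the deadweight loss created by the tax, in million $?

Demand slope: (279 − 264)/(55 − 60) = -3, so Qd = 444 − 3P.
Supply slope: (249 − 293)/(58 − 69) = 4, so Qs = 4P + 17.
Before the tax: set 444 − 3P = 4P + 17 → P* = $61, Q* = 261.
With the tax collected from buyers, demand (in seller-price terms) shifts: Qd = 444 − 3(P + 24.5).
Solving gives Q = 219 with buyers paying $75 and producers receiving $50.5 (the $24.5 wedge).
Quantity falls by |ΔQ| = |261 − 219| = 42.
DWL = ½ · t · |ΔQ| = ½ · 24.5 · 42 = $514.5.

Deadweight loss = $514.5 million.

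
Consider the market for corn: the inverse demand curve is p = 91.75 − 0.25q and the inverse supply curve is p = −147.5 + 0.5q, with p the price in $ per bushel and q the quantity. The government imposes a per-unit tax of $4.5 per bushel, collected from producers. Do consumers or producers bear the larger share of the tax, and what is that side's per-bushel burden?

Producers bear the larger share: $3 per bushel.

Inverting to q(p) form: qd = 367 − 4p; qs = 2p + 295.
Before the tax: set 367 − 4p = 2p + 295 → p* = $12, q* = 319.
With the tax collected from producers, supply shifts: qs = 2(p − 4.5) + 295.
New equilibrium: consumers pay $13.5, producers receive $9, q = 313. (Wedge: pb − ps = 4.5.)
Per-bushel burden: consumers $1.5, producers $3.
Producers take the larger share because supply is less price-elastic here (demand slope 4 vs supply slope 2).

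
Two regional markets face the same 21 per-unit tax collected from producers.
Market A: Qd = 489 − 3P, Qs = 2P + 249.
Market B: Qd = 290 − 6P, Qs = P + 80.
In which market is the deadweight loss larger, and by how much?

Market A: pre-tax P* = 48, Q* = 345; post-tax Q = 319.8; deadweight loss = 264.6.
Market B: pre-tax P* = 30, Q* = 110; post-tax Q = 92; deadweight loss = 189.
Difference: 264.6 vs 189 → market A is larger by 75.6.

Market A, by 75.6.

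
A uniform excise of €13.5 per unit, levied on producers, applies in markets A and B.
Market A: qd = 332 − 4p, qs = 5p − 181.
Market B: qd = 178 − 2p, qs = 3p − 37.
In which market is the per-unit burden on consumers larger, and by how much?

Market A: pre-tax p* = €57, q* = 104; post-tax q = 74; per-unit burden on consumers = €7.5.
Market B: pre-tax p* = €43, q* = 92; post-tax q = 75.8; per-unit burden on consumers = €8.1.
Difference: €7.5 vs €8.1 → market B is larger by €0.6.

Market B, by €0.6.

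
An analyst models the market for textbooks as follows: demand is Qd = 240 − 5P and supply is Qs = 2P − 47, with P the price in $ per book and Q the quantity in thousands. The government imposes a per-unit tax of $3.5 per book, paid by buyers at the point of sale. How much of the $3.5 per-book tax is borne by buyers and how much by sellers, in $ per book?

Without the tax, 240 − 5P = 2P − 47 gives 7P = 287, so P* = $41 and Q* = 35.
With the tax collected from buyers, demand (in seller-price terms) shifts: Qd = 240 − 5(P + 3.5).
New equilibrium: buyers pay $42, sellers receive $38.5, Q = 30. (Wedge: Pb − Ps = 3.5.)
Burden on buyers: $1; on sellers: $2.5. (They sum to $3.5.)
The less price-elastic side of the market bears the larger share of a per-unit tax.

Buyers bear $1 per book; sellers bear $2.5 per book.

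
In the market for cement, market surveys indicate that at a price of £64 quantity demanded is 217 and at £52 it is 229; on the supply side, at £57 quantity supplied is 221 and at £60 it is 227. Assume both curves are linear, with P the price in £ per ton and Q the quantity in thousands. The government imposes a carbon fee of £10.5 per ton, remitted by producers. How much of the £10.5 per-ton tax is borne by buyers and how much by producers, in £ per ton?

Buyers bear £7 per ton; producers bear £3.5 per ton.

Demand slope: (229 − 217)/(52 − 64) = -1, so Qd = 281 − P.
Supply slope: (227 − 221)/(60 − 57) = 2, so Qs = 2P + 107.
Without the tax, 281 − P = 2P + 107 gives 3P = 174, so P* = £58 and Q* = 223.
With the tax collected from producers, supply shifts: Qs = 2(P − 10.5) + 107.
New equilibrium: buyers pay £65, producers receive £54.5, Q = 216. (Wedge: Pb − Ps = 10.5.)
Burden on buyers: £7; on producers: £3.5. (They sum to £10.5.)
The less price-elastic side of the market bears the larger share of a per-unit tax.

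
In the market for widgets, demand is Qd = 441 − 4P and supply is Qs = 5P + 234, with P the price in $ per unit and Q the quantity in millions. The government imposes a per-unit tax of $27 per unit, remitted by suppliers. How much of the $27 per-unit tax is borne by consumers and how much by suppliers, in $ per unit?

Consumers bear $15 per unit; suppliers bear $12 per unit.

Without the tax, 441 − 4P = 5P + 234 gives 9P = 207, so P* = $23 and Q* = 349.
With the tax collected from suppliers, supply shifts: Qs = 5(P − 27) + 234.
New equilibrium: consumers pay $38, suppliers receive $11, Q = 289. (Wedge: Pb − Ps = 27.)
Burden on consumers: $15; on suppliers: $12. (They sum to $27.)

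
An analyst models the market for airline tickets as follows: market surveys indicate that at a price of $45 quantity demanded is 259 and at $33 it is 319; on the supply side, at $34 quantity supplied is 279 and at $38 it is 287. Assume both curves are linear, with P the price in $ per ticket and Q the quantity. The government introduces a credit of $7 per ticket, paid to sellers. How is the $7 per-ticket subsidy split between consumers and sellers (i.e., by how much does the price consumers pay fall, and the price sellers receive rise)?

Demand slope: (319 − 259)/(33 − 45) = -5, so Qd = 484 − 5P.
Supply slope: (287 − 279)/(38 − 34) = 2, so Qs = 2P + 211.
Before the subsidy: set 484 − 5P = 2P + 211 → P* = $39, Q* = 289.
With a per-unit subsidy paid to sellers, each receives P + 7 per unit sold, so supply becomes Qs = 2(P + 7) + 211.
Solving gives Q = 299 with consumers paying $37 and sellers receiving $44 (the $7 wedge).
Gain to consumers: $2; to sellers: $5. (They sum to $7.)

Consumers gain $2 per ticket; sellers gain $5 per ticket.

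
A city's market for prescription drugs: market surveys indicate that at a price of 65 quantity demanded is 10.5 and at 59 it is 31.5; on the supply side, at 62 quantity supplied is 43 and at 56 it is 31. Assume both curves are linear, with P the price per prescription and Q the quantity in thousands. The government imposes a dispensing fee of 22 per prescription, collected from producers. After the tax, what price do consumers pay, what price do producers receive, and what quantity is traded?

Demand slope: (31.5 − 10.5)/(59 − 65) = -3.5, so Qd = 238 − 3.5P.
Supply slope: (31 − 43)/(56 − 62) = 2, so Qs = 2P − 81.
Before the tax: set 238 − 3.5P = 2P − 81 → P* = 58, Q* = 35.
With the tax collected from producers, supply shifts: Qs = 2(P − 22) − 81.
New equilibrium: consumers pay 66, producers receive 44, Q = 7. (Wedge: Pb − Ps = 22.)
The less price-elastic side of the market bears the larger share of a per-unit tax.

Consumers pay 66; producers receive 44; quantity = 7.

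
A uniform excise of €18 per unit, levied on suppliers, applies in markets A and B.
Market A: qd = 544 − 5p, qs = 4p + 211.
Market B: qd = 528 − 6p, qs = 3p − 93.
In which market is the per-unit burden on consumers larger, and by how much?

Market A: pre-tax p* = €37, q* = 359; post-tax q = 319; per-unit burden on consumers = €8.
Market B: pre-tax p* = €69, q* = 114; post-tax q = 78; per-unit burden on consumers = €6.
Difference: €8 vs €6 → market A is larger by €2.

Market A, by €2.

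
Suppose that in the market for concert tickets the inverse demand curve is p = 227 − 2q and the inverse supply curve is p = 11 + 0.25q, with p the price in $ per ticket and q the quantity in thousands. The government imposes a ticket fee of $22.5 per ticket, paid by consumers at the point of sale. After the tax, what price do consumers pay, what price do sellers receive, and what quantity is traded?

Consumers pay $55; sellers receive $32.5; quantity = 86.

Inverting to q(p) form: qd = 113.5 − 0.5p; qs = 4p − 44.
Without the tax, 113.5 − 0.5p = 4p − 44 gives 4.5p = 157.5, so p* = $35 and q* = 96.
With the tax collected from consumers, demand (in seller-price terms) shifts: qd = 113.5 − 0.5(p + 22.5).
New equilibrium: consumers pay $55, sellers receive $32.5, q = 86. (Wedge: pb − ps = 22.5.)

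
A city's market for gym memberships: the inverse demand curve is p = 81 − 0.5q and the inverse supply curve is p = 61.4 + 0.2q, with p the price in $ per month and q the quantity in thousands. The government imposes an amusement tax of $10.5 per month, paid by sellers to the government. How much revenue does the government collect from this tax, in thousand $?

Tax revenue = $136.5 thousand.

Rewrite in direct form: qd = 162 − 2p and qs = 5p − 307.
Without the tax, 162 − 2p = 5p − 307 gives 7p = 469, so p* = $67 and q* = 28.
With the tax collected from sellers, supply shifts: qs = 5(p − 10.5) − 307.
Solving gives q = 13 with buyers paying $74.5 and sellers receiving $64 (the $10.5 wedge).
Revenue = t · Q = 10.5 · 13 = $136.5.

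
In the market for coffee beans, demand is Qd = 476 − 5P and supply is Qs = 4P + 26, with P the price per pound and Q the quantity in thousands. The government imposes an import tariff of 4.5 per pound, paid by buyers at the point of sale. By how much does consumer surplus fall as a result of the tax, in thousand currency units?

Without the tax, 476 − 5P = 4P + 26 gives 9P = 450, so P* = 50 and Q* = 226.
With the tax collected from buyers, demand (in seller-price terms) shifts: Qd = 476 − 5(P + 4.5).
New equilibrium: buyers pay 52, sellers receive 47.5, Q = 216. (Wedge: Pb − Ps = 4.5.)
ΔCS is the trapezoid between Q = 216 and Q = 226 of height 2: ½ · (226 + 216) · 2 = 442.

Consumer surplus falls by 442 thousand.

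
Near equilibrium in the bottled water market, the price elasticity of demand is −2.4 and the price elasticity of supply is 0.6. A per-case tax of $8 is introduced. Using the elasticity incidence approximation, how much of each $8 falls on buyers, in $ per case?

Incidence ratio: buyers' share ≈ εs / (εs + |εd|) = 0.6 / (0.6 + 2.4) = 0.2.
So buyers bear ≈ 0.2 × $8 = $1.6; suppliers bear $6.4.

Buyers bear ≈ $1.6 per case.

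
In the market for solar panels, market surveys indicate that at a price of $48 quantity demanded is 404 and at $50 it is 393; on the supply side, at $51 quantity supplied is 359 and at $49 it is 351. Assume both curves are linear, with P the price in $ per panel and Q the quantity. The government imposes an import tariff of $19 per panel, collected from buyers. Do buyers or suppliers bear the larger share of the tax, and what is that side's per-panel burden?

Demand slope: (393 − 404)/(50 − 48) = -5.5, so Qd = 668 − 5.5P.
Supply slope: (351 − 359)/(49 − 51) = 4, so Qs = 4P + 155.
Before the tax: set 668 − 5.5P = 4P + 155 → P* = $54, Q* = 371.
With the tax collected from buyers, demand (in seller-price terms) shifts: Qd = 668 − 5.5(P + 19).
New equilibrium: buyers pay $62, suppliers receive $43, Q = 327. (Wedge: Pb − Ps = 19.)
Per-panel burden: buyers $8, suppliers $11.
Suppliers take the larger share because supply is less price-elastic here (demand slope 5.5 vs supply slope 4).
The less price-elastic side of the market bears the larger share of a per-unit tax.

Suppliers bear the larger share: $11 per panel.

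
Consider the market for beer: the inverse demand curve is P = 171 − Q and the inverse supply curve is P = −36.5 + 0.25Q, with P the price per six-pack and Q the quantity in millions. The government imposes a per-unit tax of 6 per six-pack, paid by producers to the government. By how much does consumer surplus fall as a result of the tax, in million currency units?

Consumer surplus falls by 785.28 million.

Rewrite in direct form: Qd = 171 − P and Qs = 4P + 146.
Without the tax, 171 − P = 4P + 146 gives 5P = 25, so P* = 5 and Q* = 166.
With the tax collected from producers, supply shifts: Qs = 4(P − 6) + 146.
New equilibrium: buyers pay 9.8, producers receive 3.8, Q = 161.2. (Wedge: Pb − Ps = 6.)
ΔCS is the trapezoid between Q = 161.2 and Q = 166 of height 4.8: ½ · (166 + 161.2) · 4.8 = 785.28.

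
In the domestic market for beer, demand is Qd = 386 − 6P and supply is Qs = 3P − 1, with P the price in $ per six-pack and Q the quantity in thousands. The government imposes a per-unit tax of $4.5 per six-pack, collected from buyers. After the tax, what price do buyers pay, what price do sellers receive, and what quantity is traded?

Buyers pay $44.5; sellers receive $40; quantity = 119.

Without the tax, 386 − 6P = 3P − 1 gives 9P = 387, so P* = $43 and Q* = 128.
With the tax collected from buyers, demand (in seller-price terms) shifts: Qd = 386 − 6(P + 4.5).
New equilibrium: buyers pay $44.5, sellers receive $40, Q = 119. (Wedge: Pb − Ps = 4.5.)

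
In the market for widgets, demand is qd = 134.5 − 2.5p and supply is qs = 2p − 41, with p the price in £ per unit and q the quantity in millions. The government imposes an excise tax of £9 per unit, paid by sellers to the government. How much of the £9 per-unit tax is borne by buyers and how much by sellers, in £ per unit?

Buyers bear £4 per unit; sellers bear £5 per unit.

Before the tax: set 134.5 − 2.5p = 2p − 41 → p* = £39, q* = 37.
With the tax collected from sellers, supply shifts: qs = 2(p − 9) − 41.
Solving gives q = 27 with buyers paying £43 and sellers receiving £34 (the £9 wedge).
Burden on buyers: £4; on sellers: £5. (They sum to £9.)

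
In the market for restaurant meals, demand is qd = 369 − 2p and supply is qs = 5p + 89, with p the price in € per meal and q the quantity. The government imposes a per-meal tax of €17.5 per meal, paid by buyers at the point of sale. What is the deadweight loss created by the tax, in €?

Before the tax: set 369 − 2p = 5p + 89 → p* = €40, q* = 289.
With the tax collected from buyers, demand (in seller-price terms) shifts: qd = 369 − 2(p + 17.5).
Solving gives q = 264 with buyers paying €52.5 and sellers receiving €35 (the €17.5 wedge).
Quantity falls by |ΔQ| = |289 − 264| = 25.
DWL = ½ · t · |ΔQ| = ½ · 17.5 · 25 = €218.75.

Deadweight loss = €218.75.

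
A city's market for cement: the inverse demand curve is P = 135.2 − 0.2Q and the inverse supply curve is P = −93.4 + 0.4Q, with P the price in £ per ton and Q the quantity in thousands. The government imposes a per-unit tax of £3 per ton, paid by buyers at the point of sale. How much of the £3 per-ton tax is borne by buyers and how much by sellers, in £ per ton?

Inverting to Q(P) form: Qd = 676 − 5P; Qs = 2.5P + 233.5.
Without the tax, 676 − 5P = 2.5P + 233.5 gives 7.5P = 442.5, so P* = £59 and Q* = 381.
With the tax collected from buyers, demand (in seller-price terms) shifts: Qd = 676 − 5(P + 3).
New equilibrium: buyers pay £60, sellers receive £57, Q = 376. (Wedge: Pb − Ps = 3.)
Burden on buyers: £1; on sellers: £2. (They sum to £3.)

Buyers bear £1 per ton; sellers bear £2 per ton.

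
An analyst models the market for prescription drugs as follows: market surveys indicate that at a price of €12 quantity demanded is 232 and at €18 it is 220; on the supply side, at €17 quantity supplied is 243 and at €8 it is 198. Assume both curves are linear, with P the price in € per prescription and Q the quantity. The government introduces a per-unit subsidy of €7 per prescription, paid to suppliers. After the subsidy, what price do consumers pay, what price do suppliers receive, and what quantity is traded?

Demand slope: (220 − 232)/(18 − 12) = -2, so Qd = 256 − 2P.
Supply slope: (198 − 243)/(8 − 17) = 5, so Qs = 5P + 158.
Without the subsidy, 256 − 2P = 5P + 158 gives 7P = 98, so P* = €14 and Q* = 228.
With a per-unit subsidy paid to suppliers, each receives P + 7 per unit sold, so supply becomes Qs = 5(P + 7) + 158.
Solving gives Q = 238 with consumers paying €9 and suppliers receiving €16 (the €7 wedge).

Consumers pay €9; suppliers receive €16; quantity = 238.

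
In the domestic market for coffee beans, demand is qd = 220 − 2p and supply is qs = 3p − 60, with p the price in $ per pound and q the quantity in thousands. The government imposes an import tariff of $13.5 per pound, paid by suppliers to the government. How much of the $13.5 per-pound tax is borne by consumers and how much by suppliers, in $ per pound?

Without the tax, 220 − 2p = 3p − 60 gives 5p = 280, so p* = $56 and q* = 108.
With the tax collected from suppliers, supply shifts: qs = 3(p − 13.5) − 60.
New equilibrium: consumers pay $64.1, suppliers receive $50.6, q = 91.8. (Wedge: pb − ps = 13.5.)
Burden on consumers: $8.1; on suppliers: $5.4. (They sum to $13.5.)

Consumers bear $8.1 per pound; suppliers bear $5.4 per pound.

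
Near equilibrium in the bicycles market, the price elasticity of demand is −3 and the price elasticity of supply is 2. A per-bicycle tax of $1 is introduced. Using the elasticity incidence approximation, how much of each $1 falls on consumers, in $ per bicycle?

Incidence ratio: consumers' share ≈ εs / (εs + |εd|) = 2 / (2 + 3) = 0.4.
So consumers bear ≈ 0.4 × $1 = $0.4; suppliers bear $0.6.

Consumers bear ≈ $0.4 per bicycle.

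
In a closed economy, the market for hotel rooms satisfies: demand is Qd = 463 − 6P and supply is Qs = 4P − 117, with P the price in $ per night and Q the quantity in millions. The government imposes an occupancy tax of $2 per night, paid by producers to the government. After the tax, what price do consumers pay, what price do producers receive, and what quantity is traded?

Without the tax, 463 − 6P = 4P − 117 gives 10P = 580, so P* = $58 and Q* = 115.
With the tax collected from producers, supply shifts: Qs = 4(P − 2) − 117.
New equilibrium: consumers pay $58.8, producers receive $56.8, Q = 110.2. (Wedge: Pb − Ps = 2.)

Consumers pay $58.8; producers receive $56.8; quantity = 110.2.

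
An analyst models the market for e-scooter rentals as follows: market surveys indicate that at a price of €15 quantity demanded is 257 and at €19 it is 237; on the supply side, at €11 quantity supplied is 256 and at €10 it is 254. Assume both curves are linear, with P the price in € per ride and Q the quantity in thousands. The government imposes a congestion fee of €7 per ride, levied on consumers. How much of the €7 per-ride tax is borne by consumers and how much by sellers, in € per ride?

Demand slope: (237 − 257)/(19 − 15) = -5, so Qd = 332 − 5P.
Supply slope: (254 − 256)/(10 − 11) = 2, so Qs = 2P + 234.
Without the tax, 332 − 5P = 2P + 234 gives 7P = 98, so P* = €14 and Q* = 262.
With the tax collected from consumers, demand (in seller-price terms) shifts: Qd = 332 − 5(P + 7).
Solving gives Q = 252 with consumers paying €16 and sellers receiving €9 (the €7 wedge).
Burden on consumers: €2; on sellers: €5. (They sum to €7.)

Consumers bear €2 per ride; sellers bear €5 per ride.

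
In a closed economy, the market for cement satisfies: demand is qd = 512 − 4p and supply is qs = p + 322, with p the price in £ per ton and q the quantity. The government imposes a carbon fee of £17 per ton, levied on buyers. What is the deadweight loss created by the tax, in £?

Without the tax, 512 − 4p = p + 322 gives 5p = 190, so p* = £38 and q* = 360.
With the tax collected from buyers, demand (in seller-price terms) shifts: qd = 512 − 4(p + 17).
New equilibrium: buyers pay £41.4, sellers receive £24.4, q = 346.4. (Wedge: pb − ps = 17.)
Quantity falls by |ΔQ| = |360 − 346.4| = 13.6.
DWL = ½ · t · |ΔQ| = ½ · 17 · 13.6 = £115.6.

Deadweight loss = £115.6.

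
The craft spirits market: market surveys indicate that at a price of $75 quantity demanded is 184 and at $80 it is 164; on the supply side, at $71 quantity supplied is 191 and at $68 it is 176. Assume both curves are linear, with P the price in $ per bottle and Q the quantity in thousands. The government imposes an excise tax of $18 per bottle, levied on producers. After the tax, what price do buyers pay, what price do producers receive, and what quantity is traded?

Demand slope: (164 − 184)/(80 − 75) = -4, so Qd = 484 − 4P.
Supply slope: (176 − 191)/(68 − 71) = 5, so Qs = 5P − 164.
Before the tax: set 484 − 4P = 5P − 164 → P* = $72, Q* = 196.
With the tax collected from producers, supply shifts: Qs = 5(P − 18) − 164.
New equilibrium: buyers pay $82, producers receive $64, Q = 156. (Wedge: Pb − Ps = 18.)

Buyers pay $82; producers receive $64; quantity = 156.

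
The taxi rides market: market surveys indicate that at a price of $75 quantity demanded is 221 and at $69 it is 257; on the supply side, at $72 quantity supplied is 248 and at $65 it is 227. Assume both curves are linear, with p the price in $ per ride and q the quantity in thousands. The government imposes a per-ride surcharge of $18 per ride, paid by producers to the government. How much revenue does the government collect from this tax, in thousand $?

Tax revenue = $3762 thousand.

Demand slope: (257 − 221)/(69 − 75) = -6, so qd = 671 − 6p.
Supply slope: (227 − 248)/(65 − 72) = 3, so qs = 3p + 32.
Without the tax, 671 − 6p = 3p + 32 gives 9p = 639, so p* = $71 and q* = 245.
With the tax collected from producers, supply shifts: qs = 3(p − 18) + 32.
Solving gives q = 209 with buyers paying $77 and producers receiving $59 (the $18 wedge).
Revenue = t · Q = 18 · 209 = $3762.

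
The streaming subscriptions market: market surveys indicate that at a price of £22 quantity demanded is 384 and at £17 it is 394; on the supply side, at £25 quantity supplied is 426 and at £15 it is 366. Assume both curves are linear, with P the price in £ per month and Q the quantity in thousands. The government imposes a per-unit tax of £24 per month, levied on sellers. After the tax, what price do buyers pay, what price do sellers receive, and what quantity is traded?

Demand slope: (394 − 384)/(17 − 22) = -2, so Qd = 428 − 2P.
Supply slope: (366 − 426)/(15 − 25) = 6, so Qs = 6P + 276.
Without the tax, 428 − 2P = 6P + 276 gives 8P = 152, so P* = £19 and Q* = 390.
With the tax collected from sellers, supply shifts: Qs = 6(P − 24) + 276.
New equilibrium: buyers pay £37, sellers receive £13, Q = 354. (Wedge: Pb − Ps = 24.)

Buyers pay £37; sellers receive £13; quantity = 354.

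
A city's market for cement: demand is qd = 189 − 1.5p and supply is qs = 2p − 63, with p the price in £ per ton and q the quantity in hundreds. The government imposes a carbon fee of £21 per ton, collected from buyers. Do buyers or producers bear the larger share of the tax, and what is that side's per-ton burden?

Before the tax: set 189 − 1.5p = 2p − 63 → p* = £72, q* = 81.
With the tax collected from buyers, demand (in seller-price terms) shifts: qd = 189 − 1.5(p + 21).
Solving gives q = 63 with buyers paying £84 and producers receiving £63 (the £21 wedge).
Per-ton burden: buyers £12, producers £9.
Buyers take the larger share because demand is less price-elastic here (demand slope 1.5 vs supply slope 2).
The less price-elastic side of the market bears the larger share of a per-unit tax.

Buyers bear the larger share: £12 per ton.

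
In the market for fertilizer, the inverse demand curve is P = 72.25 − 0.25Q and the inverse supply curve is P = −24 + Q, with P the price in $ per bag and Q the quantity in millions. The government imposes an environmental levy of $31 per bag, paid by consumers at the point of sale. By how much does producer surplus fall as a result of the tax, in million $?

Inverting to Q(P) form: Qd = 289 − 4P; Qs = P + 24.
Before the tax: set 289 − 4P = P + 24 → P* = $53, Q* = 77.
With the tax collected from consumers, demand (in seller-price terms) shifts: Qd = 289 − 4(P + 31).
Solving gives Q = 52.2 with consumers paying $59.2 and suppliers receiving $28.2 (the $31 wedge).
ΔPS is the trapezoid between Q = 52.2 and Q = 77 of height $24.8: ½ · (77 + 52.2) · 24.8 = $1602.08.

Producer surplus falls by $1602.08 million.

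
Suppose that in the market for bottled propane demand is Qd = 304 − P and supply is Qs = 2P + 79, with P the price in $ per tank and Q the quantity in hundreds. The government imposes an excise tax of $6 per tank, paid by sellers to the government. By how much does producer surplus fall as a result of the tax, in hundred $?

Before the tax: set 304 − P = 2P + 79 → P* = $75, Q* = 229.
With the tax collected from sellers, supply shifts: Qs = 2(P − 6) + 79.
Solving gives Q = 225 with consumers paying $79 and sellers receiving $73 (the $6 wedge).
ΔPS is the trapezoid between Q = 225 and Q = 229 of height $2: ½ · (229 + 225) · 2 = $454.

Producer surplus falls by $454 hundred.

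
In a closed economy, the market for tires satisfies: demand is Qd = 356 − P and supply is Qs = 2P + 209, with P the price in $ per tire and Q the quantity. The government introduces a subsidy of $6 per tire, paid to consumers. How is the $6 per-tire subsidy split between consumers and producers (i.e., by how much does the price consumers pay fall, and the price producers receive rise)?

Before the subsidy: set 356 − P = 2P + 209 → P* = $49, Q* = 307.
With a per-unit subsidy paid to consumers, each effectively pays P − 6, so demand becomes Qd = 356 − (P − 6).
Solving gives Q = 311 with consumers paying $45 and producers receiving $51 (the $6 wedge).
Gain to consumers: $4; to producers: $2. (They sum to $6.)

Consumers gain $4 per tire; producers gain $2 per tire.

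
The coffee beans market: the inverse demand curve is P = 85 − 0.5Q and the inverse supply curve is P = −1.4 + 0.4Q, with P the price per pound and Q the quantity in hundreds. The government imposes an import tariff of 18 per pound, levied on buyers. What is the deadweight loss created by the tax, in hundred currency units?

Deadweight loss = 180 hundred.

Inverting to Q(P) form: Qd = 170 − 2P; Qs = 2.5P + 3.5.
Without the tax, 170 − 2P = 2.5P + 3.5 gives 4.5P = 166.5, so P* = 37 and Q* = 96.
With the tax collected from buyers, demand (in seller-price terms) shifts: Qd = 170 − 2(P + 18).
New equilibrium: buyers pay 47, suppliers receive 29, Q = 76. (Wedge: Pb − Ps = 18.)
Quantity falls by |ΔQ| = |96 − 76| = 20.
DWL = ½ · t · |ΔQ| = ½ · 18 · 20 = 180.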